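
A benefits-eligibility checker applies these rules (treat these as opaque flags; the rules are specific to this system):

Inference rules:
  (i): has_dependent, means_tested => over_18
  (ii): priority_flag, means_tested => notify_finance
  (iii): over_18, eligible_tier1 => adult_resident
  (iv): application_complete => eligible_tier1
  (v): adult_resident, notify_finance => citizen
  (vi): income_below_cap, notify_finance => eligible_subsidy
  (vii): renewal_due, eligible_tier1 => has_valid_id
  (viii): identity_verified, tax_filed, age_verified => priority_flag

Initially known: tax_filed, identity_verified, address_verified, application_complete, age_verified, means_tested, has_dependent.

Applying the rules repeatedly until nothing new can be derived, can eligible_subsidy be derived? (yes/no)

no

Round 1: (i) [has_dependent, means_tested => over_18]; (iv) [application_complete => eligible_tier1]; (viii) [identity_verified, tax_filed, age_verified => priority_flag]. Adds over_18, eligible_tier1, priority_flag.
Round 2: (ii) [priority_flag, means_tested => notify_finance]; (iii) [over_18, eligible_tier1 => adult_resident]. Adds notify_finance, adult_resident.
Round 3: (v) [adult_resident, notify_finance => citizen]. Adds citizen.
Fixed point reached. eligible_subsidy is concluded only by (vi); (vi) needs income_below_cap (never derived).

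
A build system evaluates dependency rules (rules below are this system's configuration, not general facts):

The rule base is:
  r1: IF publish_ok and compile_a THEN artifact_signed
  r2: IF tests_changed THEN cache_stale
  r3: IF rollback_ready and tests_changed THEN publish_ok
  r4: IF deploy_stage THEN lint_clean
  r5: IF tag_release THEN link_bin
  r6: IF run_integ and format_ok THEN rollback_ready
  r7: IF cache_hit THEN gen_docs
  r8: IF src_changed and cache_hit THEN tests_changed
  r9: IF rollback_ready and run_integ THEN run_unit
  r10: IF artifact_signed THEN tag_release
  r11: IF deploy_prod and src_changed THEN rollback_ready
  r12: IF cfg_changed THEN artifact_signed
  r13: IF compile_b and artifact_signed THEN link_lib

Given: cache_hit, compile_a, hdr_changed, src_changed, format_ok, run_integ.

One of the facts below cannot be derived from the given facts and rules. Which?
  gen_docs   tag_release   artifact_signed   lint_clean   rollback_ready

Round 1 fires r6, r7, r8, giving rollback_ready, gen_docs, tests_changed.
Round 2 fires r2, r3, r9, giving cache_stale, publish_ok, run_unit.
Round 3 fires r1, giving artifact_signed.
Round 4 fires r10, giving tag_release.
Round 5 fires r5, giving link_bin.
Derived: tag_release (round 4), artifact_signed (round 3), gen_docs (round 1), rollback_ready (round 1). lint_clean never appears in any round.

lint_clean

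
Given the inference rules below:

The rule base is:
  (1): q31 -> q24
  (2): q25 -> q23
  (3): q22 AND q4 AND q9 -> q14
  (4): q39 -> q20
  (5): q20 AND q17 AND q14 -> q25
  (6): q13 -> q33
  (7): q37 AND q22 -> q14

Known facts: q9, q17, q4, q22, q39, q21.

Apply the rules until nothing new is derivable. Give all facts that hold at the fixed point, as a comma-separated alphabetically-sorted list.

Round 1 fires (3), (4), giving q14, q20.
Round 2 fires (5), giving q25.
Round 3 fires (2), giving q23.

q14, q17, q20, q21, q22, q23, q25, q39, q4, q9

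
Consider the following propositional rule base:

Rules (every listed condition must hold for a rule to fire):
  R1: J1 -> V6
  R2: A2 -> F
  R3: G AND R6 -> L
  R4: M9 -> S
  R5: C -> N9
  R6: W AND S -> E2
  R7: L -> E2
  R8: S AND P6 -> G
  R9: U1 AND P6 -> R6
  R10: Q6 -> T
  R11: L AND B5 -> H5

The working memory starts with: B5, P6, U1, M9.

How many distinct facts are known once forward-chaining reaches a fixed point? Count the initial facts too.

Round 1: R4 [M9 -> S]; R9 [U1 AND P6 -> R6]. Adds S, R6.
Round 2: R8 [S AND P6 -> G]. Adds G.
Round 3: R3 [G AND R6 -> L]. Adds L.
Round 4: R7 [L -> E2]; R11 [L AND B5 -> H5]. Adds E2, H5.
Closure: {B5, E2, G, H5, L, M9, P6, R6, S, U1} — 10 facts.

10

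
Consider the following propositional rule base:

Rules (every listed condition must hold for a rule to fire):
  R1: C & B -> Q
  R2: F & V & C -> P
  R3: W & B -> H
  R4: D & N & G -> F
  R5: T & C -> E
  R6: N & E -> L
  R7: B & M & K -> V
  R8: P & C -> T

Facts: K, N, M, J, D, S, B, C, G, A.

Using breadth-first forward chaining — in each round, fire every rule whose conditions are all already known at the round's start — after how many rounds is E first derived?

Round 1 — R1, R4, R7, derive Q, F, V.
Round 2 — R2, derive P.
Round 3 — R8, derive T.
Round 4 — R5, derive E.
E first appears in round 4.

4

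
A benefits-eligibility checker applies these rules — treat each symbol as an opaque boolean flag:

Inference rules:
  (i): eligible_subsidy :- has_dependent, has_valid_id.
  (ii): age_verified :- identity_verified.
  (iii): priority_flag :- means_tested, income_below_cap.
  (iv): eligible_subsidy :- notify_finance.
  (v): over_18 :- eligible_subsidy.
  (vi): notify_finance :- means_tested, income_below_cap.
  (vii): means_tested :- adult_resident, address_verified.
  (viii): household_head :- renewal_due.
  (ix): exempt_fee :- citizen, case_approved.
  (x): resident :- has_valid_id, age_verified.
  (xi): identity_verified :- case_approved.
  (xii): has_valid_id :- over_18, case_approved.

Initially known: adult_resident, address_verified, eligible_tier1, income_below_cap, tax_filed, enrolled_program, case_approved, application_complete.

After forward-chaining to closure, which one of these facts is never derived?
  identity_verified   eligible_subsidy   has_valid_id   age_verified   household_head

[1] (vii) [means_tested :- adult_resident, address_verified.]; (xi) [identity_verified :- case_approved.]. ⇒ new: means_tested, identity_verified.
[2] (ii) [age_verified :- identity_verified.]; (iii) [priority_flag :- means_tested, income_below_cap.]; (vi) [notify_finance :- means_tested, income_below_cap.]. ⇒ new: age_verified, priority_flag, notify_finance.
[3] (iv) [eligible_subsidy :- notify_finance.]. ⇒ new: eligible_subsidy.
[4] (v) [over_18 :- eligible_subsidy.]. ⇒ new: over_18.
[5] (xii) [has_valid_id :- over_18, case_approved.]. ⇒ new: has_valid_id.
[6] (x) [resident :- has_valid_id, age_verified.]. ⇒ new: resident.
Derived: age_verified (round 2), identity_verified (round 1), has_valid_id (round 5), eligible_subsidy (round 3). household_head never appears in any round.

household_head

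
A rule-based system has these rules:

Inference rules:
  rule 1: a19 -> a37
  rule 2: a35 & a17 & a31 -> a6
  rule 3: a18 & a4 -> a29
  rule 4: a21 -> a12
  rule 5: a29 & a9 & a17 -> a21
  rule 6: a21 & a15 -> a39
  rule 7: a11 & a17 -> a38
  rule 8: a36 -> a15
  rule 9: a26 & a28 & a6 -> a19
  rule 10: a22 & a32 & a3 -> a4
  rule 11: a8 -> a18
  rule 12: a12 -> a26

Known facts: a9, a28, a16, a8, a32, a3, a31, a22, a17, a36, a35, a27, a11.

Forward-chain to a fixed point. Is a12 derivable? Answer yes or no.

yes

Round 1 — rule 2, rule 7, rule 8, rule 10, rule 11, derive a6, a38, a15, a4, a18.
Round 2 — rule 3, derive a29.
Round 3 — rule 5, derive a21.
Round 4 — rule 4, rule 6, derive a12, a39.
Round 5 — rule 12, derive a26.
Round 6 — rule 9, derive a19.
Round 7 — rule 1, derive a37.
a12 appears in round 4, so it is derivable.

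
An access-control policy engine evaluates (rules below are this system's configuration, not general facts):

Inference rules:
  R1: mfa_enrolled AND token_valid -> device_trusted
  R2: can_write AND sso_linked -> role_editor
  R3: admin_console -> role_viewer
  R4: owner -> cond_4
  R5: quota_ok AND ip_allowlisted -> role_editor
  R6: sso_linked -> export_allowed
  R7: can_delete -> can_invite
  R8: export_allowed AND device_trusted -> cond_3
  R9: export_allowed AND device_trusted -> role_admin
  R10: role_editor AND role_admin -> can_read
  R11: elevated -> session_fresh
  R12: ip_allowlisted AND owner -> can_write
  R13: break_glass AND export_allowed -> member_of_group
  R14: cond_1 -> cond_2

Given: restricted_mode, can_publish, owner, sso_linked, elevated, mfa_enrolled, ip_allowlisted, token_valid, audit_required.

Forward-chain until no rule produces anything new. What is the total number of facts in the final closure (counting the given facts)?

Round 1 — R1, R4, R6, R11, R12, derive device_trusted, cond_4, export_allowed, session_fresh, can_write.
Round 2 — R2, R8, R9, derive role_editor, cond_3, role_admin.
Round 3 — R10, derive can_read.
Closure: {audit_required, can_publish, can_read, can_write, cond_3, cond_4, device_trusted, elevated, export_allowed, ip_allowlisted, mfa_enrolled, owner, restricted_mode, role_admin, role_editor, session_fresh, sso_linked, token_valid} — 18 facts.

18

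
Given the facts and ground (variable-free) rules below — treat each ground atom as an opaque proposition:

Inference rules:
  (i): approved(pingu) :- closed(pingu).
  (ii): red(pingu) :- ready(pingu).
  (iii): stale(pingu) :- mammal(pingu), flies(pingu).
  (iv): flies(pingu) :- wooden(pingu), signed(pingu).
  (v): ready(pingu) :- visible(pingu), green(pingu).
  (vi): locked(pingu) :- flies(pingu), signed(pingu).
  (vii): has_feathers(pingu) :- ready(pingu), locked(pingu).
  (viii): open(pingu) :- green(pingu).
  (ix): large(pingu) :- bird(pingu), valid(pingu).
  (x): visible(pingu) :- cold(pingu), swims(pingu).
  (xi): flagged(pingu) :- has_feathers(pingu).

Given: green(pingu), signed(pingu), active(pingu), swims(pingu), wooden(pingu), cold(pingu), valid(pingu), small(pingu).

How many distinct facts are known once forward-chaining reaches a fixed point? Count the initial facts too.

[1] (iv) [flies(pingu) :- wooden(pingu), signed(pingu).]; (viii) [open(pingu) :- green(pingu).]; (x) [visible(pingu) :- cold(pingu), swims(pingu).]. ⇒ new: flies(pingu), open(pingu), visible(pingu).
[2] (v) [ready(pingu) :- visible(pingu), green(pingu).]; (vi) [locked(pingu) :- flies(pingu), signed(pingu).]. ⇒ new: ready(pingu), locked(pingu).
[3] (ii) [red(pingu) :- ready(pingu).]; (vii) [has_feathers(pingu) :- ready(pingu), locked(pingu).]. ⇒ new: red(pingu), has_feathers(pingu).
[4] (xi) [flagged(pingu) :- has_feathers(pingu).]. ⇒ new: flagged(pingu).
Closure: {active(pingu), cold(pingu), flagged(pingu), flies(pingu), green(pingu), has_feathers(pingu), locked(pingu), open(pingu), ready(pingu), red(pingu), signed(pingu), small(pingu), swims(pingu), valid(pingu), visible(pingu), wooden(pingu)} — 16 facts.

16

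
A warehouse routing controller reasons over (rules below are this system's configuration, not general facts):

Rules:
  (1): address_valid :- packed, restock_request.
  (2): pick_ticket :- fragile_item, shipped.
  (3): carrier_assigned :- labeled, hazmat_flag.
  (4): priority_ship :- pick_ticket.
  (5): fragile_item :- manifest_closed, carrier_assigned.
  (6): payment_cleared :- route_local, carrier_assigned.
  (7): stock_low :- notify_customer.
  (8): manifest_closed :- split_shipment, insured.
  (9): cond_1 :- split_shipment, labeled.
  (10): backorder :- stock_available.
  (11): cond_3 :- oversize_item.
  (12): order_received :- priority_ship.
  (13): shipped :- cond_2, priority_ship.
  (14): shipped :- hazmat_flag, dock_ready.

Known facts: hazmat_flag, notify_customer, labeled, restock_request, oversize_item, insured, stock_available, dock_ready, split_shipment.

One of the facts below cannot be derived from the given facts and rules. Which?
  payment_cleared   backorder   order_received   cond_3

Round 1: (3) [carrier_assigned :- labeled, hazmat_flag.]; (7) [stock_low :- notify_customer.]; (8) [manifest_closed :- split_shipment, insured.]; (9) [cond_1 :- split_shipment, labeled.]; (10) [backorder :- stock_available.]; (11) [cond_3 :- oversize_item.]; (14) [shipped :- hazmat_flag, dock_ready.]. New: carrier_assigned, stock_low, manifest_closed, cond_1, backorder, cond_3, shipped.
Round 2: (5) [fragile_item :- manifest_closed, carrier_assigned.]. New: fragile_item.
Round 3: (2) [pick_ticket :- fragile_item, shipped.]. New: pick_ticket.
Round 4: (4) [priority_ship :- pick_ticket.]. New: priority_ship.
Round 5: (12) [order_received :- priority_ship.]. New: order_received.
Derived: cond_3 (round 1), backorder (round 1), order_received (round 5). payment_cleared never appears in any round.

payment_cleared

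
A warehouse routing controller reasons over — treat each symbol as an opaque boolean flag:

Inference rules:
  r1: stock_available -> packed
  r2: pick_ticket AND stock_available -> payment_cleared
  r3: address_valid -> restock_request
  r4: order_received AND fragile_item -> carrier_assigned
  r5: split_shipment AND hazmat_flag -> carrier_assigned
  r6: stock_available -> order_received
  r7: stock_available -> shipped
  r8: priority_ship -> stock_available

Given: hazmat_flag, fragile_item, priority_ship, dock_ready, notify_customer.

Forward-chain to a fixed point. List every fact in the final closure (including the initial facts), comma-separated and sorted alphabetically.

[1] r8 [priority_ship -> stock_available]. ⇒ new: stock_available.
[2] r1 [stock_available -> packed]; r6 [stock_available -> order_received]; r7 [stock_available -> shipped]. ⇒ new: packed, order_received, shipped.
[3] r4 [order_received AND fragile_item -> carrier_assigned]. ⇒ new: carrier_assigned.

carrier_assigned, dock_ready, fragile_item, hazmat_flag, notify_customer, order_received, packed, priority_ship, shipped, stock_available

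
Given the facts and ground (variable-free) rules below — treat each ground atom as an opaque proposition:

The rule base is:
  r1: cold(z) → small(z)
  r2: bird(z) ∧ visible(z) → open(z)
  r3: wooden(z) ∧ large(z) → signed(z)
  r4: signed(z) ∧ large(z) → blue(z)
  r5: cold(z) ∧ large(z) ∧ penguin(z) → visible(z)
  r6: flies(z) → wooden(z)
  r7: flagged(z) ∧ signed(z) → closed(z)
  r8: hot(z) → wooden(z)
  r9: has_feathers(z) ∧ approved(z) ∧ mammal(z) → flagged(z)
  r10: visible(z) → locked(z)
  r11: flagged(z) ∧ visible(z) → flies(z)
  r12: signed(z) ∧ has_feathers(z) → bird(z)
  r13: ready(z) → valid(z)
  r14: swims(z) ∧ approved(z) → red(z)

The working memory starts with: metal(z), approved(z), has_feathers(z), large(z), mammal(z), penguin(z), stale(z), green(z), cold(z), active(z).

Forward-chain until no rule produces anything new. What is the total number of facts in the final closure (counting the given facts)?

21

Round 1 — r1, r5, r9, derive small(z), visible(z), flagged(z).
Round 2 — r10, r11, derive locked(z), flies(z).
Round 3 — r6, derive wooden(z).
Round 4 — r3, derive signed(z).
Round 5 — r4, r7, r12, derive blue(z), closed(z), bird(z).
Round 6 — r2, derive open(z).
Closure: {active(z), approved(z), bird(z), blue(z), closed(z), cold(z), flagged(z), flies(z), green(z), has_feathers(z), large(z), locked(z), mammal(z), metal(z), open(z), penguin(z), signed(z), small(z), stale(z), visible(z), wooden(z)} — 21 facts.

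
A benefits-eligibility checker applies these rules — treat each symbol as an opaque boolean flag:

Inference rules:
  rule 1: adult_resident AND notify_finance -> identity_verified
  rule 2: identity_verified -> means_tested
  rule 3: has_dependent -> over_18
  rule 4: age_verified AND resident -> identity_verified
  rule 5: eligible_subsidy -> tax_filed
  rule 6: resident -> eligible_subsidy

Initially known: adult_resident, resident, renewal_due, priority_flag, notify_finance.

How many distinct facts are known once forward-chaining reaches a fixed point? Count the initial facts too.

[1] rule 1 [adult_resident AND notify_finance -> identity_verified]; rule 6 [resident -> eligible_subsidy]. ⇒ new: identity_verified, eligible_subsidy.
[2] rule 2 [identity_verified -> means_tested]; rule 5 [eligible_subsidy -> tax_filed]. ⇒ new: means_tested, tax_filed.
Closure: {adult_resident, eligible_subsidy, identity_verified, means_tested, notify_finance, priority_flag, renewal_due, resident, tax_filed} — 9 facts.

9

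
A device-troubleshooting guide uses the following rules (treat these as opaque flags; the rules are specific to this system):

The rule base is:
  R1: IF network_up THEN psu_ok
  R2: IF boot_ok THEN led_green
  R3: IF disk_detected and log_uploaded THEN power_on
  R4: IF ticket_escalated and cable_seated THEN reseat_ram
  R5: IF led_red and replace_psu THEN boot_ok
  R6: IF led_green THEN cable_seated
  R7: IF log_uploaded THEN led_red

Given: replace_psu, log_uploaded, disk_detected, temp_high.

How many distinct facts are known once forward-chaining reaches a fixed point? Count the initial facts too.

Round 1 — R3, R7, derive power_on, led_red.
Round 2 — R5, derive boot_ok.
Round 3 — R2, derive led_green.
Round 4 — R6, derive cable_seated.
Closure: {boot_ok, cable_seated, disk_detected, led_green, led_red, log_uploaded, power_on, replace_psu, temp_high} — 9 facts.

9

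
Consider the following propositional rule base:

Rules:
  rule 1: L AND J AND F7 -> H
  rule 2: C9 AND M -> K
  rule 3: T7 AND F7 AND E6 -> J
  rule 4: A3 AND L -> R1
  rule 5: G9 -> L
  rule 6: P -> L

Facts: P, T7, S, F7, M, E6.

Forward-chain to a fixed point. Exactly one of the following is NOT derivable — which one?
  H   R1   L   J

Round 1: rule 3 [T7 AND F7 AND E6 -> J]; rule 6 [P -> L]. New: J, L.
Round 2: rule 1 [L AND J AND F7 -> H]. New: H.
Derived: J (round 1), H (round 2), L (round 1). R1 never appears in any round.

R1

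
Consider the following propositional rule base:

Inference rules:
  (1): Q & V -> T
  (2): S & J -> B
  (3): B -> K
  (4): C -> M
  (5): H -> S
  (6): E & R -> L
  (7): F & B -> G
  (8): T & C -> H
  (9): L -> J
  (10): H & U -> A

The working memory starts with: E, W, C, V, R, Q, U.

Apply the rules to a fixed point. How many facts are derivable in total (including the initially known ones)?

16

Round 1 fires (1), (4), (6), giving T, M, L.
Round 2 fires (8), (9), giving H, J.
Round 3 fires (5), (10), giving S, A.
Round 4 fires (2), giving B.
Round 5 fires (3), giving K.
Closure: {A, B, C, E, H, J, K, L, M, Q, R, S, T, U, V, W} — 16 facts.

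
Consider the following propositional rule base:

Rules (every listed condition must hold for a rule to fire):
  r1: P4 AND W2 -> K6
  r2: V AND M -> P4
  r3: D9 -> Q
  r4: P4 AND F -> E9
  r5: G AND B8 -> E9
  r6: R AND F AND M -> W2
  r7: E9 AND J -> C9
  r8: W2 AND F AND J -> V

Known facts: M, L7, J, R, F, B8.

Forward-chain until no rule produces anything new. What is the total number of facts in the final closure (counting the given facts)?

12

Round 1: r6 [R AND F AND M -> W2]. Adds W2.
Round 2: r8 [W2 AND F AND J -> V]. Adds V.
Round 3: r2 [V AND M -> P4]. Adds P4.
Round 4: r1 [P4 AND W2 -> K6]; r4 [P4 AND F -> E9]. Adds K6, E9.
Round 5: r7 [E9 AND J -> C9]. Adds C9.
Closure: {B8, C9, E9, F, J, K6, L7, M, P4, R, V, W2} — 12 facts.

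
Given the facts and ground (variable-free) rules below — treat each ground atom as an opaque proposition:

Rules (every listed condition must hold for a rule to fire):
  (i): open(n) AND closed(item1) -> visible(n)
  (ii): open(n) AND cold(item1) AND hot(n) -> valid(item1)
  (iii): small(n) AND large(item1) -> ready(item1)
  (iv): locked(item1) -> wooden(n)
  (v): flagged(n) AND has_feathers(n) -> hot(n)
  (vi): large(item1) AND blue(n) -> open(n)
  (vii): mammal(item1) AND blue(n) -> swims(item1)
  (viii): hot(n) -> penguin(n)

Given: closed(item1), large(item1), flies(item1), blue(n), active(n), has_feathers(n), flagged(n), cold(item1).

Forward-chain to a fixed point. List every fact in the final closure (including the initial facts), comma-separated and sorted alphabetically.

Round 1: (v) [flagged(n) AND has_feathers(n) -> hot(n)]; (vi) [large(item1) AND blue(n) -> open(n)]. Adds hot(n), open(n).
Round 2: (i) [open(n) AND closed(item1) -> visible(n)]; (ii) [open(n) AND cold(item1) AND hot(n) -> valid(item1)]; (viii) [hot(n) -> penguin(n)]. Adds visible(n), valid(item1), penguin(n).

active(n), blue(n), closed(item1), cold(item1), flagged(n), flies(item1), has_feathers(n), hot(n), large(item1), open(n), penguin(n), valid(item1), visible(n)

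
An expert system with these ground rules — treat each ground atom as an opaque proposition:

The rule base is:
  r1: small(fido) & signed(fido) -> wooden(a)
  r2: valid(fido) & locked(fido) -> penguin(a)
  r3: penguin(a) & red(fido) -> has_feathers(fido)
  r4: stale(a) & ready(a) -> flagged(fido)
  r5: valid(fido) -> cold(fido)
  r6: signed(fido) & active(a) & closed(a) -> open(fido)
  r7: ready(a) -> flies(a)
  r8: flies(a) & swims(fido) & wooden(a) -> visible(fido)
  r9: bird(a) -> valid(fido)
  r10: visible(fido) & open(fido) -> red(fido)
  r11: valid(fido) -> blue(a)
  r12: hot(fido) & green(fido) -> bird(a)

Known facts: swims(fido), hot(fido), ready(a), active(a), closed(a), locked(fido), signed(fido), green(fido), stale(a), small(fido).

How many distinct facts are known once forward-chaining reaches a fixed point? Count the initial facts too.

22

Round 1: r1 [small(fido) & signed(fido) -> wooden(a)]; r4 [stale(a) & ready(a) -> flagged(fido)]; r6 [signed(fido) & active(a) & closed(a) -> open(fido)]; r7 [ready(a) -> flies(a)]; r12 [hot(fido) & green(fido) -> bird(a)]. New: wooden(a), flagged(fido), open(fido), flies(a), bird(a).
Round 2: r8 [flies(a) & swims(fido) & wooden(a) -> visible(fido)]; r9 [bird(a) -> valid(fido)]. New: visible(fido), valid(fido).
Round 3: r2 [valid(fido) & locked(fido) -> penguin(a)]; r5 [valid(fido) -> cold(fido)]; r10 [visible(fido) & open(fido) -> red(fido)]; r11 [valid(fido) -> blue(a)]. New: penguin(a), cold(fido), red(fido), blue(a).
Round 4: r3 [penguin(a) & red(fido) -> has_feathers(fido)]. New: has_feathers(fido).
Closure: {active(a), bird(a), blue(a), closed(a), cold(fido), flagged(fido), flies(a), green(fido), has_feathers(fido), hot(fido), locked(fido), open(fido), penguin(a), ready(a), red(fido), signed(fido), small(fido), stale(a), swims(fido), valid(fido), visible(fido), wooden(a)} — 22 facts.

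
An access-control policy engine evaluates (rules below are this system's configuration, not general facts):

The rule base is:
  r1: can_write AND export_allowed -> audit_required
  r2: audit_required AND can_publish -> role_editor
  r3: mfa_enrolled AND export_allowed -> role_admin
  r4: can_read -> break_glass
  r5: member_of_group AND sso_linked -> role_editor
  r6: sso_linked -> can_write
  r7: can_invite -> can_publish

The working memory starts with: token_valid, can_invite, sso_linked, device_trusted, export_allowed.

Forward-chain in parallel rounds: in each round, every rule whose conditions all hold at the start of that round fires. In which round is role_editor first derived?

Round 1 fires r6, r7, giving can_write, can_publish.
Round 2 fires r1, giving audit_required.
Round 3 fires r2, giving role_editor.
role_editor first appears in round 3.

3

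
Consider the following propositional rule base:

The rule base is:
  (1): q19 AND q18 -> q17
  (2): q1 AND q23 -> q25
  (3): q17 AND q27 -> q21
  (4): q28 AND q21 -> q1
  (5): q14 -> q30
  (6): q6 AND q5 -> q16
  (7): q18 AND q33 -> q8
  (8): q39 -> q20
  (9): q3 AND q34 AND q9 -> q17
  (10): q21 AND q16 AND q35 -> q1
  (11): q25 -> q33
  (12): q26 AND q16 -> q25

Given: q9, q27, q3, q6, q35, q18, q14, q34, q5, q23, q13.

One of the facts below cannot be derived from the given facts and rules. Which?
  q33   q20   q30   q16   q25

q20

Round 1: (5) [q14 -> q30]; (6) [q6 AND q5 -> q16]; (9) [q3 AND q34 AND q9 -> q17]. New: q30, q16, q17.
Round 2: (3) [q17 AND q27 -> q21]. New: q21.
Round 3: (10) [q21 AND q16 AND q35 -> q1]. New: q1.
Round 4: (2) [q1 AND q23 -> q25]. New: q25.
Round 5: (11) [q25 -> q33]. New: q33.
Round 6: (7) [q18 AND q33 -> q8]. New: q8.
Derived: q25 (round 4), q33 (round 5), q30 (round 1), q16 (round 1). q20 never appears in any round.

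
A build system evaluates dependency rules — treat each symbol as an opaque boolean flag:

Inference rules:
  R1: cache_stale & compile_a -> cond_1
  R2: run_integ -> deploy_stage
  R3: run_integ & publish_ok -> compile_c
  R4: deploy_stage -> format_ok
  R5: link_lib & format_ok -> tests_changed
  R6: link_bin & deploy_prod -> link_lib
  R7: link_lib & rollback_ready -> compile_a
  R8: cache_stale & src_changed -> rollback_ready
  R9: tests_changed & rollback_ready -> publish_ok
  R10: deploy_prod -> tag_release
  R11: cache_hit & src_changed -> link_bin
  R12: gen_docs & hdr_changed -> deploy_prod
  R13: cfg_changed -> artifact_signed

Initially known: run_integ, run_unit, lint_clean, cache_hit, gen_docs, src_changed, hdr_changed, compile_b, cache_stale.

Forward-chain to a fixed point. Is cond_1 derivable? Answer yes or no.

Round 1: R2 [run_integ -> deploy_stage]; R8 [cache_stale & src_changed -> rollback_ready]; R11 [cache_hit & src_changed -> link_bin]; R12 [gen_docs & hdr_changed -> deploy_prod]. New: deploy_stage, rollback_ready, link_bin, deploy_prod.
Round 2: R4 [deploy_stage -> format_ok]; R6 [link_bin & deploy_prod -> link_lib]; R10 [deploy_prod -> tag_release]. New: format_ok, link_lib, tag_release.
Round 3: R5 [link_lib & format_ok -> tests_changed]; R7 [link_lib & rollback_ready -> compile_a]. New: tests_changed, compile_a.
Round 4: R1 [cache_stale & compile_a -> cond_1]; R9 [tests_changed & rollback_ready -> publish_ok]. New: cond_1, publish_ok.
Round 5: R3 [run_integ & publish_ok -> compile_c]. New: compile_c.
cond_1 appears in round 4, so it is derivable.

yes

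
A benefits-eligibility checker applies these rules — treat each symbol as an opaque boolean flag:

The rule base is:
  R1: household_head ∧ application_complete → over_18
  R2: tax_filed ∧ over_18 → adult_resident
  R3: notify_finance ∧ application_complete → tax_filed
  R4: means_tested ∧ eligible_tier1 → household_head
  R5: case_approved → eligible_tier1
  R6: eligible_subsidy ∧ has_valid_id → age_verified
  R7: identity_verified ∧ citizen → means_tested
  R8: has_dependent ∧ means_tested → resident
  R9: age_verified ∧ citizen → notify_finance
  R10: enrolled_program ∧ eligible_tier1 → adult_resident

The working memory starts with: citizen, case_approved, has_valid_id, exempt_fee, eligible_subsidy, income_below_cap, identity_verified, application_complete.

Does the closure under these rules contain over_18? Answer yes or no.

Round 1 — R5, R6, R7, derive eligible_tier1, age_verified, means_tested.
Round 2 — R4, R9, derive household_head, notify_finance.
Round 3 — R1, R3, derive over_18, tax_filed.
Round 4 — R2, derive adult_resident.
over_18 appears in round 3, so it is derivable.

yes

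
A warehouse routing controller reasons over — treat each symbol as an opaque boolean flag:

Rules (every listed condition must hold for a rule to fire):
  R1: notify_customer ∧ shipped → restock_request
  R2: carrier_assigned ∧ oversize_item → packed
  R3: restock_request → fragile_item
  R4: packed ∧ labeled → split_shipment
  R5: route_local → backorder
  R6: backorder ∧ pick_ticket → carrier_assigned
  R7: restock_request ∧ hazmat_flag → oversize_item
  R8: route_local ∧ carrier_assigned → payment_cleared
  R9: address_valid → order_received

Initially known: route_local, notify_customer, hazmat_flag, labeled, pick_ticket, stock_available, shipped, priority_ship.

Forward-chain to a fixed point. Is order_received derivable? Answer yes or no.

no

Round 1: R1 [notify_customer ∧ shipped → restock_request]; R5 [route_local → backorder]. New: restock_request, backorder.
Round 2: R3 [restock_request → fragile_item]; R6 [backorder ∧ pick_ticket → carrier_assigned]; R7 [restock_request ∧ hazmat_flag → oversize_item]. New: fragile_item, carrier_assigned, oversize_item.
Round 3: R2 [carrier_assigned ∧ oversize_item → packed]; R8 [route_local ∧ carrier_assigned → payment_cleared]. New: packed, payment_cleared.
Round 4: R4 [packed ∧ labeled → split_shipment]. New: split_shipment.
Fixed point reached. order_received is concluded only by R9; R9 needs address_valid (never derived).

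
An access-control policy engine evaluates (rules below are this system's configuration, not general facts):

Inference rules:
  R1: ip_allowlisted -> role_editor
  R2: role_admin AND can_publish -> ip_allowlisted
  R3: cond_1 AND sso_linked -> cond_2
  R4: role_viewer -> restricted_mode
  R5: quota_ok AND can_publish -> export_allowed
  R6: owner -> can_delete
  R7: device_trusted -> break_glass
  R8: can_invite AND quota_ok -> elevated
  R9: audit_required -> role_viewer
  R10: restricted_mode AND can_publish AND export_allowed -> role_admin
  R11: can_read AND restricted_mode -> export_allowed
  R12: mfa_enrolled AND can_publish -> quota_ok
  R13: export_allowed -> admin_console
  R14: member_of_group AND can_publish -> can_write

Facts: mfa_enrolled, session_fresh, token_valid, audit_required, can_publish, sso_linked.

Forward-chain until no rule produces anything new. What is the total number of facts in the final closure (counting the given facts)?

14

Round 1 fires R9, R12, giving role_viewer, quota_ok.
Round 2 fires R4, R5, giving restricted_mode, export_allowed.
Round 3 fires R10, R13, giving role_admin, admin_console.
Round 4 fires R2, giving ip_allowlisted.
Round 5 fires R1, giving role_editor.
Closure: {admin_console, audit_required, can_publish, export_allowed, ip_allowlisted, mfa_enrolled, quota_ok, restricted_mode, role_admin, role_editor, role_viewer, session_fresh, sso_linked, token_valid} — 14 facts.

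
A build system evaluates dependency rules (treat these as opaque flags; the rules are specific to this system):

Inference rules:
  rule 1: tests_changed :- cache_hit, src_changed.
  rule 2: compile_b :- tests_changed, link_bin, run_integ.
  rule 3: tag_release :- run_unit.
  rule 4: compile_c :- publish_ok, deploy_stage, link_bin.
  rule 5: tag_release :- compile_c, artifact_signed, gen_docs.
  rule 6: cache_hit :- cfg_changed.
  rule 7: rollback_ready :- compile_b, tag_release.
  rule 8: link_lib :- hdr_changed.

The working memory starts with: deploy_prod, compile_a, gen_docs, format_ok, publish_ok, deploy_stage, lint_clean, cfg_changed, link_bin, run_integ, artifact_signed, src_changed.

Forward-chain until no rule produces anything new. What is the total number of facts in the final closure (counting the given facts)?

18

Round 1 fires rule 4, rule 6, giving compile_c, cache_hit.
Round 2 fires rule 1, rule 5, giving tests_changed, tag_release.
Round 3 fires rule 2, giving compile_b.
Round 4 fires rule 7, giving rollback_ready.
Closure: {artifact_signed, cache_hit, cfg_changed, compile_a, compile_b, compile_c, deploy_prod, deploy_stage, format_ok, gen_docs, link_bin, lint_clean, publish_ok, rollback_ready, run_integ, src_changed, tag_release, tests_changed} — 18 facts.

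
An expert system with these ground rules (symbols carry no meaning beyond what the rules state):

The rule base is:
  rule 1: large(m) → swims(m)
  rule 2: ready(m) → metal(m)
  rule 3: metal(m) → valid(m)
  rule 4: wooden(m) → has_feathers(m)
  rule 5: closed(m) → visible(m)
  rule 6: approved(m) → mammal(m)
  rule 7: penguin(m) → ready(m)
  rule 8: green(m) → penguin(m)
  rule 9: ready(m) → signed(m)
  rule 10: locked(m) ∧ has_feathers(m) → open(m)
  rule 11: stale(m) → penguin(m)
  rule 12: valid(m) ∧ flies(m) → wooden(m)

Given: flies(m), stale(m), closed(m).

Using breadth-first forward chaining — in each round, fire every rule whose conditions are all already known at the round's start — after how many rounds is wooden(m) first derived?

Round 1 fires rule 5, rule 11, giving visible(m), penguin(m).
Round 2 fires rule 7, giving ready(m).
Round 3 fires rule 2, rule 9, giving metal(m), signed(m).
Round 4 fires rule 3, giving valid(m).
Round 5 fires rule 12, giving wooden(m).
wooden(m) first appears in round 5.

5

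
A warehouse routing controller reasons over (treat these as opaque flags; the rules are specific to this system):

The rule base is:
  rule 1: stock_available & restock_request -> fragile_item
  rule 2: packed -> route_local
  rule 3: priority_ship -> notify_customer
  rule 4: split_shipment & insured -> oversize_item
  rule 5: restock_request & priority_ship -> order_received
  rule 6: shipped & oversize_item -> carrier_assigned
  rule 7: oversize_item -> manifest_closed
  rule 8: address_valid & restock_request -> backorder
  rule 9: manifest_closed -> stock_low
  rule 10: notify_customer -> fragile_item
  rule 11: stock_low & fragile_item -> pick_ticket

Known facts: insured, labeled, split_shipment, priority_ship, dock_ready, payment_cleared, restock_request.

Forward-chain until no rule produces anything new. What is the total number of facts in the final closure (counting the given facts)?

14

Round 1: rule 3 [priority_ship -> notify_customer]; rule 4 [split_shipment & insured -> oversize_item]; rule 5 [restock_request & priority_ship -> order_received]. New: notify_customer, oversize_item, order_received.
Round 2: rule 7 [oversize_item -> manifest_closed]; rule 10 [notify_customer -> fragile_item]. New: manifest_closed, fragile_item.
Round 3: rule 9 [manifest_closed -> stock_low]. New: stock_low.
Round 4: rule 11 [stock_low & fragile_item -> pick_ticket]. New: pick_ticket.
Closure: {dock_ready, fragile_item, insured, labeled, manifest_closed, notify_customer, order_received, oversize_item, payment_cleared, pick_ticket, priority_ship, restock_request, split_shipment, stock_low} — 14 facts.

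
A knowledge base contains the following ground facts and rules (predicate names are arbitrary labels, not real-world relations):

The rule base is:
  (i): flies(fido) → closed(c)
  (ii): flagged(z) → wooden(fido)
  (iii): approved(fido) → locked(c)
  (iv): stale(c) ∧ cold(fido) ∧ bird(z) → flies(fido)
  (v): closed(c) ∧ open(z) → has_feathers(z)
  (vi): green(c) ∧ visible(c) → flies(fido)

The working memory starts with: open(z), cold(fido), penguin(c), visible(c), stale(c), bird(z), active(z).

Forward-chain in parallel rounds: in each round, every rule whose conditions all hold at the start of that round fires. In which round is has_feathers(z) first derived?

3

[1] (iv) [stale(c) ∧ cold(fido) ∧ bird(z) → flies(fido)]. ⇒ new: flies(fido).
[2] (i) [flies(fido) → closed(c)]. ⇒ new: closed(c).
[3] (v) [closed(c) ∧ open(z) → has_feathers(z)]. ⇒ new: has_feathers(z).
has_feathers(z) first appears in round 3.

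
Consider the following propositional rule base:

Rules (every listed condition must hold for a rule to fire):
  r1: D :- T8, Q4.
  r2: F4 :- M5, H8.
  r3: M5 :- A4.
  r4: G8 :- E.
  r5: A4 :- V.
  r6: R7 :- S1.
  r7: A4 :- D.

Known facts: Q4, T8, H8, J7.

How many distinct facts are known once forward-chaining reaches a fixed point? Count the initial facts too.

Round 1 fires r1, giving D.
Round 2 fires r7, giving A4.
Round 3 fires r3, giving M5.
Round 4 fires r2, giving F4.
Closure: {A4, D, F4, H8, J7, M5, Q4, T8} — 8 facts.

8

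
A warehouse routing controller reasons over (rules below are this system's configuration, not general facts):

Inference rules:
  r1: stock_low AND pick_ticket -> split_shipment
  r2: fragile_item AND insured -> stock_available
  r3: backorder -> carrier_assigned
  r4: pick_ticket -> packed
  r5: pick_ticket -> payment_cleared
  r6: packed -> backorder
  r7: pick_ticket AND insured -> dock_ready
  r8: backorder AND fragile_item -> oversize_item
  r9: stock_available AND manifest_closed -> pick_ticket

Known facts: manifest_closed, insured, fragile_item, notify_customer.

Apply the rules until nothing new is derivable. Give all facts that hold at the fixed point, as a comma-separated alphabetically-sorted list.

Round 1: r2 [fragile_item AND insured -> stock_available]. New: stock_available.
Round 2: r9 [stock_available AND manifest_closed -> pick_ticket]. New: pick_ticket.
Round 3: r4 [pick_ticket -> packed]; r5 [pick_ticket -> payment_cleared]; r7 [pick_ticket AND insured -> dock_ready]. New: packed, payment_cleared, dock_ready.
Round 4: r6 [packed -> backorder]. New: backorder.
Round 5: r3 [backorder -> carrier_assigned]; r8 [backorder AND fragile_item -> oversize_item]. New: carrier_assigned, oversize_item.

backorder, carrier_assigned, dock_ready, fragile_item, insured, manifest_closed, notify_customer, oversize_item, packed, payment_cleared, pick_ticket, stock_available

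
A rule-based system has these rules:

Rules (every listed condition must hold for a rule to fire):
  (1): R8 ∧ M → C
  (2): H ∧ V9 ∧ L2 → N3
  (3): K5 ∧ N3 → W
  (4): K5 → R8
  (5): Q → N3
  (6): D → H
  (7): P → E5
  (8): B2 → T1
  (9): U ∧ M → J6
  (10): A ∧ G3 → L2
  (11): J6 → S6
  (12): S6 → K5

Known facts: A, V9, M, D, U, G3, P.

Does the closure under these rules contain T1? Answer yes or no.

no

Round 1 — (6), (7), (9), (10), derive H, E5, J6, L2.
Round 2 — (2), (11), derive N3, S6.
Round 3 — (12), derive K5.
Round 4 — (3), (4), derive W, R8.
Round 5 — (1), derive C.
Fixed point reached. T1 is concluded only by (8); (8) needs B2 (never derived).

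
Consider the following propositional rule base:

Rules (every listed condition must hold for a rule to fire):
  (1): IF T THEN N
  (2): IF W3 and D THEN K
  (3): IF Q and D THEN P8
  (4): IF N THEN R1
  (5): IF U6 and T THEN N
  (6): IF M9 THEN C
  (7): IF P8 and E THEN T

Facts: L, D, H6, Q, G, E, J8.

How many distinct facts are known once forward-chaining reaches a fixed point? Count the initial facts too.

11

Round 1: (3) [IF Q and D THEN P8]. New: P8.
Round 2: (7) [IF P8 and E THEN T]. New: T.
Round 3: (1) [IF T THEN N]. New: N.
Round 4: (4) [IF N THEN R1]. New: R1.
Closure: {D, E, G, H6, J8, L, N, P8, Q, R1, T} — 11 facts.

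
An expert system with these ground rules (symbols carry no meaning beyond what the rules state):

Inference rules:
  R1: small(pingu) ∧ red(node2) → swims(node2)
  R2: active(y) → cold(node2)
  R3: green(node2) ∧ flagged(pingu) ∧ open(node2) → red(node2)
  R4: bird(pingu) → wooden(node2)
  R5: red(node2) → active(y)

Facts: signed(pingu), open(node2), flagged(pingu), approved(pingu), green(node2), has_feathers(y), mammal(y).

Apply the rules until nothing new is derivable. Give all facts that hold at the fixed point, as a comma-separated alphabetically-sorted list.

active(y), approved(pingu), cold(node2), flagged(pingu), green(node2), has_feathers(y), mammal(y), open(node2), red(node2), signed(pingu)

Round 1: R3 [green(node2) ∧ flagged(pingu) ∧ open(node2) → red(node2)]. New: red(node2).
Round 2: R5 [red(node2) → active(y)]. New: active(y).
Round 3: R2 [active(y) → cold(node2)]. New: cold(node2).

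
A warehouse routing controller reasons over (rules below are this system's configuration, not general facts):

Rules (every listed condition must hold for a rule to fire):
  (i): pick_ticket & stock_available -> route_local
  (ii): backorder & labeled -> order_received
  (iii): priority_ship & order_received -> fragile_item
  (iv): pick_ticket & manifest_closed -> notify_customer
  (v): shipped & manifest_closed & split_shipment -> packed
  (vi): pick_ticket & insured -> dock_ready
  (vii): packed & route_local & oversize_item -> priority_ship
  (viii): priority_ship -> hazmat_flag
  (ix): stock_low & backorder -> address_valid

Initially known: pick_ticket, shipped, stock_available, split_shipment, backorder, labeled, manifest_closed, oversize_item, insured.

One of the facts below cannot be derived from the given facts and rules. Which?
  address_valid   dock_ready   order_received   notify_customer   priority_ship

address_valid

Round 1: (i) [pick_ticket & stock_available -> route_local]; (ii) [backorder & labeled -> order_received]; (iv) [pick_ticket & manifest_closed -> notify_customer]; (v) [shipped & manifest_closed & split_shipment -> packed]; (vi) [pick_ticket & insured -> dock_ready]. Adds route_local, order_received, notify_customer, packed, dock_ready.
Round 2: (vii) [packed & route_local & oversize_item -> priority_ship]. Adds priority_ship.
Round 3: (iii) [priority_ship & order_received -> fragile_item]; (viii) [priority_ship -> hazmat_flag]. Adds fragile_item, hazmat_flag.
Derived: notify_customer (round 1), order_received (round 1), dock_ready (round 1), priority_ship (round 2). address_valid never appears in any round.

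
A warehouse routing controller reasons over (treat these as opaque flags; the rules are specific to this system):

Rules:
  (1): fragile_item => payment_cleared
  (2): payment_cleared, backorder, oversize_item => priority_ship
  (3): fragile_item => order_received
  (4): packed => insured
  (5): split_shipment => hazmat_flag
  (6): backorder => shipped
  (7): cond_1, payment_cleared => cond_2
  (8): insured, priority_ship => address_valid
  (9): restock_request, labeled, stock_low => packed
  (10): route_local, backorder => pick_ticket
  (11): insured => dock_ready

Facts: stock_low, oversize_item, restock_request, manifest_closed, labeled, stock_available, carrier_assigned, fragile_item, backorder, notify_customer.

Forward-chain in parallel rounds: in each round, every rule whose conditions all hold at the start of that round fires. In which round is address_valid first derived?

[1] (1) [fragile_item => payment_cleared]; (3) [fragile_item => order_received]; (6) [backorder => shipped]; (9) [restock_request, labeled, stock_low => packed]. ⇒ new: payment_cleared, order_received, shipped, packed.
[2] (2) [payment_cleared, backorder, oversize_item => priority_ship]; (4) [packed => insured]. ⇒ new: priority_ship, insured.
[3] (8) [insured, priority_ship => address_valid]; (11) [insured => dock_ready]. ⇒ new: address_valid, dock_ready.
address_valid first appears in round 3.

3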